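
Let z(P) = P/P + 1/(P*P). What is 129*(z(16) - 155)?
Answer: -5085567/256 ≈ -19866.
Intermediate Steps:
z(P) = 1 + P⁻²
129*(z(16) - 155) = 129*((1 + 16⁻²) - 155) = 129*((1 + 1/256) - 155) = 129*(257/256 - 155) = 129*(-39423/256) = -5085567/256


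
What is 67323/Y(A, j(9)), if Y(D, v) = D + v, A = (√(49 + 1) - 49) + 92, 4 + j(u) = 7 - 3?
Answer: 2894889/1799 - 336615*√2/1799 ≈ 1344.5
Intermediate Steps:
j(u) = 0 (j(u) = -4 + (7 - 3) = -4 + 4 = 0)
A = 43 + 5*√2 (A = (√50 - 49) + 92 = (5*√2 - 49) + 92 = (-49 + 5*√2) + 92 = 43 + 5*√2 ≈ 50.071)
67323/Y(A, j(9)) = 67323/((43 + 5*√2) + 0) = 67323/(43 + 5*√2)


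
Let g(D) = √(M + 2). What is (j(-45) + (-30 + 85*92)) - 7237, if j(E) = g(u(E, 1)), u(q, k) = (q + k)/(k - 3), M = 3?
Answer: 553 + √5 ≈ 555.24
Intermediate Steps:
u(q, k) = (k + q)/(-3 + k)
g(D) = √5 (g(D) = √(3 + 2) = √5)
j(E) = √5
(j(-45) + (-30 + 85*92)) - 7237 = (√5 + (-30 + 85*92)) - 7237 = (√5 + (-30 + 7820)) - 7237 = (√5 + 7790) - 7237 = (7790 + √5) - 7237 = 553 + √5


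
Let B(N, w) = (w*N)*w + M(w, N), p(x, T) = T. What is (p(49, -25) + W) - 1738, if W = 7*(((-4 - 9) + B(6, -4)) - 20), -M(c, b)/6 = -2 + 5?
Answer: -1448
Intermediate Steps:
M(c, b) = -18 (M(c, b) = -6*(-2 + 5) = -6*3 = -18)
B(N, w) = -18 + N*w² (B(N, w) = (w*N)*w - 18 = (N*w)*w - 18 = N*w² - 18 = -18 + N*w²)
W = 315 (W = 7*(((-4 - 9) + (-18 + 6*(-4)²)) - 20) = 7*((-13 + (-18 + 6*16)) - 20) = 7*((-13 + (-18 + 96)) - 20) = 7*((-13 + 78) - 20) = 7*(65 - 20) = 7*45 = 315)
(p(49, -25) + W) - 1738 = (-25 + 315) - 1738 = 290 - 1738 = -1448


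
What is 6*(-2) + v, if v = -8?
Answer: -20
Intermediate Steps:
6*(-2) + v = 6*(-2) - 8 = -12 - 8 = -20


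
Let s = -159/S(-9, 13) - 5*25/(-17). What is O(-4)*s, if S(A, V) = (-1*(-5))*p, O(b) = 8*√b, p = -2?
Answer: 31624*I/85 ≈ 372.05*I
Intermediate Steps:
S(A, V) = -10 (S(A, V) = -1*(-5)*(-2) = 5*(-2) = -10)
s = 3953/170 (s = -159/(-10) - 5*25/(-17) = -159*(-⅒) - 125*(-1/17) = 159/10 + 125/17 = 3953/170 ≈ 23.253)
O(-4)*s = (8*√(-4))*(3953/170) = (8*(2*I))*(3953/170) = (16*I)*(3953/170) = 31624*I/85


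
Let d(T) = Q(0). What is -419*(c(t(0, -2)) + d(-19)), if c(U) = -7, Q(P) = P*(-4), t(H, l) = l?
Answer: 2933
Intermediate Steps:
Q(P) = -4*P
d(T) = 0 (d(T) = -4*0 = 0)
-419*(c(t(0, -2)) + d(-19)) = -419*(-7 + 0) = -419*(-7) = 2933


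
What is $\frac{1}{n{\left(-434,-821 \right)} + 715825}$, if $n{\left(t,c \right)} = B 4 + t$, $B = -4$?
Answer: $\frac{1}{715375} \approx 1.3979 \cdot 10^{-6}$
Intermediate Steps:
$n{\left(t,c \right)} = -16 + t$ ($n{\left(t,c \right)} = \left(-4\right) 4 + t = -16 + t$)
$\frac{1}{n{\left(-434,-821 \right)} + 715825} = \frac{1}{\left(-16 - 434\right) + 715825} = \frac{1}{-450 + 715825} = \frac{1}{715375}$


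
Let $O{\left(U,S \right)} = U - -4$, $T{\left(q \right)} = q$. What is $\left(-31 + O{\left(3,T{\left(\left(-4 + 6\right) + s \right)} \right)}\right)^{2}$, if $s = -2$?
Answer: $576$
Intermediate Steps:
$O{\left(U,S \right)} = 4 + U$ ($O{\left(U,S \right)} = U + 4 = 4 + U$)
$\left(-31 + O{\left(3,T{\left(\left(-4 + 6\right) + s \right)} \right)}\right)^{2} = \left(-31 + \left(4 + 3\right)\right)^{2} = \left(-31 + 7\right)^{2} = \left(-24\right)^{2} = 576$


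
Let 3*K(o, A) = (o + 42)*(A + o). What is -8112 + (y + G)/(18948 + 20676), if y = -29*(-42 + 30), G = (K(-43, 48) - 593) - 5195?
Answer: -964305989/118872 ≈ -8112.1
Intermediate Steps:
K(o, A) = (42 + o)*(A + o)/3 (K(o, A) = ((o + 42)*(A + o))/3 = ((42 + o)*(A + o))/3 = (42 + o)*(A + o)/3)
G = -17369/3 (G = ((14*48 + 14*(-43) + (1/3)*(-43)**2 + (1/3)*48*(-43)) - 593) - 5195 = ((672 - 602 + (1/3)*1849 - 688) - 593) - 5195 = ((672 - 602 + 1849/3 - 688) - 593) - 5195 = (-5/3 - 593) - 5195 = -1784/3 - 5195 = -17369/3 ≈ -5789.7)
y = 348 (y = -29*(-12) = 348)
-8112 + (y + G)/(18948 + 20676) = -8112 + (348 - 17369/3)/(18948 + 20676) = -8112 - 16325/3/39624 = -8112 - 16325/3*1/39624 = -8112 - 16325/118872 = -964305989/118872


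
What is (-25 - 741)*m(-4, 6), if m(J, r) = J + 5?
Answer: -766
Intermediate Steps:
m(J, r) = 5 + J
(-25 - 741)*m(-4, 6) = (-25 - 741)*(5 - 4) = -766*1 = -766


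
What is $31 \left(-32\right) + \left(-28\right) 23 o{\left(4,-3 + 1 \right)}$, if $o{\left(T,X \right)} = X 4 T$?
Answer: $19616$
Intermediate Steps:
$o{\left(T,X \right)} = 4 T X$ ($o{\left(T,X \right)} = 4 X T = 4 T X$)
$31 \left(-32\right) + \left(-28\right) 23 o{\left(4,-3 + 1 \right)} = 31 \left(-32\right) + \left(-28\right) 23 \cdot 4 \cdot 4 \left(-3 + 1\right) = -992 - 644 \cdot 4 \cdot 4 \left(-2\right) = -992 - -20608 = -992 + 20608 = 19616$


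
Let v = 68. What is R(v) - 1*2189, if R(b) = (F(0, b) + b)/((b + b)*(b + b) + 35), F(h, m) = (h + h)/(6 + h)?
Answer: -40564291/18531 ≈ -2189.0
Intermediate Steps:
F(h, m) = 2*h/(6 + h) (F(h, m) = (2*h)/(6 + h) = 2*h/(6 + h))
R(b) = b/(35 + 4*b²) (R(b) = (2*0/(6 + 0) + b)/((b + b)*(b + b) + 35) = (2*0/6 + b)/((2*b)*(2*b) + 35) = (2*0*(⅙) + b)/(4*b² + 35) = (0 + b)/(35 + 4*b²) = b/(35 + 4*b²))
R(v) - 1*2189 = 68/(35 + 4*68²) - 1*2189 = 68/(35 + 4*4624) - 2189 = 68/(35 + 18496) - 2189 = 68/18531 - 2189 = -40564291/18531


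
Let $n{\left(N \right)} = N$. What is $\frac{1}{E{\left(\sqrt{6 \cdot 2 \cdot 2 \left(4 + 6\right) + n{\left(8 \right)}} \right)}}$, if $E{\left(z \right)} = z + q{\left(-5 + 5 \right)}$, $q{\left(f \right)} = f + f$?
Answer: $\frac{\sqrt{62}}{124} \approx 0.0635$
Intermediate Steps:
$q{\left(f \right)} = 2 f$
$E{\left(z \right)} = z$ ($E{\left(z \right)} = z + 2 \left(-5 + 5\right) = z + 2 \cdot 0 = z + 0 = z$)
$\frac{1}{E{\left(\sqrt{6 \cdot 2 \cdot 2 \left(4 + 6\right) + n{\left(8 \right)}} \right)}} = \frac{1}{\sqrt{6 \cdot 2 \cdot 2 \left(4 + 6\right) + 8}} = \frac{1}{\sqrt{12 \cdot 2 \cdot 10 + 8}} = \frac{1}{\sqrt{24 \cdot 10 + 8}} = \frac{1}{\sqrt{240 + 8}} = \frac{1}{\sqrt{248}} = \frac{1}{2 \sqrt{62}} = \frac{\sqrt{62}}{124}$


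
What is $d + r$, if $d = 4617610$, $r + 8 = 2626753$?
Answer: $7244355$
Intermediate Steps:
$r = 2626745$ ($r = -8 + 2626753 = 2626745$)
$d + r = 4617610 + 2626745 = 7244355$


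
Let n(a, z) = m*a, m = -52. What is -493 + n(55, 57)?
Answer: -3353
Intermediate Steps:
n(a, z) = -52*a
-493 + n(55, 57) = -493 - 52*55 = -493 - 2860 = -3353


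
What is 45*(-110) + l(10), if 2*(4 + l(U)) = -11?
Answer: -9919/2 ≈ -4959.5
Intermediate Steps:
l(U) = -19/2 (l(U) = -4 + (1/2)*(-11) = -4 - 11/2 = -19/2)
45*(-110) + l(10) = 45*(-110) - 19/2 = -4950 - 19/2 = -9919/2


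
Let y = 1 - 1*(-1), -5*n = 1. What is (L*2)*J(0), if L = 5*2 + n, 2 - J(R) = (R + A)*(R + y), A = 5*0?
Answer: 196/5 ≈ 39.200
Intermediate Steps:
n = -1/5 (n = -1/5*1 = -1/5 ≈ -0.20000)
y = 2 (y = 1 + 1 = 2)
A = 0
J(R) = 2 - R*(2 + R) (J(R) = 2 - (R + 0)*(R + 2) = 2 - R*(2 + R))
L = 49/5 (L = 5*2 - 1/5 = 10 - 1/5 = 49/5 ≈ 9.8000)
(L*2)*J(0) = ((49/5)*2)*(2 - 1*0**2 - 2*0) = 98*(2 - 1*0 + 0)/5 = 98*(2 + 0 + 0)/5 = (98/5)*2 = 196/5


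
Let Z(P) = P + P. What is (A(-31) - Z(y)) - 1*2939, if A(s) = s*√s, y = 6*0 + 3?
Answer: -2945 - 31*I*√31 ≈ -2945.0 - 172.6*I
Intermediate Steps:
y = 3 (y = 0 + 3 = 3)
Z(P) = 2*P
A(s) = s^(3/2)
(A(-31) - Z(y)) - 1*2939 = ((-31)^(3/2) - 2*3) - 1*2939 = (-31*I*√31 - 1*6) - 2939 = (-31*I*√31 - 6) - 2939 = (-6 - 31*I*√31) - 2939 = -2945 - 31*I*√31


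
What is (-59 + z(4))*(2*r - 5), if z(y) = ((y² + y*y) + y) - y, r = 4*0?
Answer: 135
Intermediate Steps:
r = 0
z(y) = 2*y² (z(y) = ((y² + y²) + y) - y = (2*y² + y) - y = (y + 2*y²) - y = 2*y²)
(-59 + z(4))*(2*r - 5) = (-59 + 2*4²)*(2*0 - 5) = (-59 + 2*16)*(0 - 5) = (-59 + 32)*(-5) = -27*(-5) = 135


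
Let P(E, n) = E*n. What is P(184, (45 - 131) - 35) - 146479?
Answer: -168743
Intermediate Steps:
P(184, (45 - 131) - 35) - 146479 = 184*((45 - 131) - 35) - 146479 = 184*(-86 - 35) - 146479 = 184*(-121) - 146479 = -22264 - 146479 = -168743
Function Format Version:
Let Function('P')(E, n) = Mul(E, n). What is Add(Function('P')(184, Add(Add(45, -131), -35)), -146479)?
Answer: -168743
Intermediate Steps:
Add(Function('P')(184, Add(Add(45, -131), -35)), -146479) = Add(Mul(184, Add(Add(45, -131), -35)), -146479) = Add(Mul(184, Add(-86, -35)), -146479) = Add(Mul(184, -121), -146479) = Add(-22264, -146479) = -168743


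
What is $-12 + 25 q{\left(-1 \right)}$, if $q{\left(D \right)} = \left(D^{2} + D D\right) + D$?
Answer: $13$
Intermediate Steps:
$q{\left(D \right)} = D + 2 D^{2}$ ($q{\left(D \right)} = \left(D^{2} + D^{2}\right) + D = 2 D^{2} + D = D + 2 D^{2}$)
$-12 + 25 q{\left(-1 \right)} = -12 + 25 \left(- (1 + 2 \left(-1\right))\right) = -12 + 25 \left(- (1 - 2)\right) = -12 + 25 \left(\left(-1\right) \left(-1\right)\right) = -12 + 25 \cdot 1 = -12 + 25 = 13$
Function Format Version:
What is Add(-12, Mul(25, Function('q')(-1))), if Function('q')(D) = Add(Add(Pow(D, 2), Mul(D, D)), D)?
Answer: 13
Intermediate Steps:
Function('q')(D) = Add(D, Mul(2, Pow(D, 2))) (Function('q')(D) = Add(Add(Pow(D, 2), Pow(D, 2)), D) = Add(Mul(2, Pow(D, 2)), D) = Add(D, Mul(2, Pow(D, 2))))
Add(-12, Mul(25, Function('q')(-1))) = Add(-12, Mul(25, Mul(-1, Add(1, Mul(2, -1))))) = Add(-12, Mul(25, Mul(-1, Add(1, -2)))) = Add(-12, Mul(25, Mul(-1, -1))) = Add(-12, Mul(25, 1)) = Add(-12, 25) = 13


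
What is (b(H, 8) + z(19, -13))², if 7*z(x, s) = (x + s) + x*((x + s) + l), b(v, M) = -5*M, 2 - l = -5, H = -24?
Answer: 729/49 ≈ 14.878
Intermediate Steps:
l = 7 (l = 2 - 1*(-5) = 2 + 5 = 7)
z(x, s) = s/7 + x/7 + x*(7 + s + x)/7 (z(x, s) = ((x + s) + x*((x + s) + 7))/7 = ((s + x) + x*((s + x) + 7))/7 = ((s + x) + x*(7 + s + x))/7 = (s + x + x*(7 + s + x))/7 = s/7 + x/7 + x*(7 + s + x)/7)
(b(H, 8) + z(19, -13))² = (-5*8 + ((⅐)*(-13) + (⅐)*19² + (8/7)*19 + (⅐)*(-13)*19))² = (-40 + (-13/7 + (⅐)*361 + 152/7 - 247/7))² = (-40 + (-13/7 + 361/7 + 152/7 - 247/7))² = (-40 + 253/7)² = (-27/7)² = 729/49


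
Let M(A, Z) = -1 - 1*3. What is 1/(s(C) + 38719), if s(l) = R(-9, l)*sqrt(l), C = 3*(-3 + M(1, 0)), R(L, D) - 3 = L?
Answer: 38719/1499161717 + 6*I*sqrt(21)/1499161717 ≈ 2.5827e-5 + 1.8341e-8*I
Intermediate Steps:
R(L, D) = 3 + L
M(A, Z) = -4 (M(A, Z) = -1 - 3 = -4)
C = -21 (C = 3*(-3 - 4) = 3*(-7) = -21)
s(l) = -6*sqrt(l) (s(l) = (3 - 9)*sqrt(l) = -6*sqrt(l))
1/(s(C) + 38719) = 1/(-6*I*sqrt(21) + 38719) = 1/(38719 - 6*I*sqrt(21))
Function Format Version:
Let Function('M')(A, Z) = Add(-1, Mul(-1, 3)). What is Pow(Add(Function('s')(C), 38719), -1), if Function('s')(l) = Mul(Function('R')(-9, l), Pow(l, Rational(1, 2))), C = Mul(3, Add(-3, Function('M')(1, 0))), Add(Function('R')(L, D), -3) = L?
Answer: Add(Rational(38719, 1499161717), Mul(Rational(6, 1499161717), I, Pow(21, Rational(1, 2)))) ≈ Add(2.5827e-5, Mul(1.8341e-8, I))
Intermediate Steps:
Function('R')(L, D) = Add(3, L)
Function('M')(A, Z) = -4 (Function('M')(A, Z) = Add(-1, -3) = -4)
C = -21 (C = Mul(3, Add(-3, -4)) = Mul(3, -7) = -21)
Function('s')(l) = Mul(-6, Pow(l, Rational(1, 2))) (Function('s')(l) = Mul(Add(3, -9), Pow(l, Rational(1, 2))) = Mul(-6, Pow(l, Rational(1, 2))))
Pow(Add(Function('s')(C), 38719), -1) = Pow(Add(Mul(-6, Pow(-21, Rational(1, 2))), 38719), -1) = Pow(Add(Mul(-6, Mul(I, Pow(21, Rational(1, 2)))), 38719), -1) = Pow(Add(Mul(-6, I, Pow(21, Rational(1, 2))), 38719), -1) = Pow(Add(38719, Mul(-6, I, Pow(21, Rational(1, 2)))), -1)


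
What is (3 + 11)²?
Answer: 196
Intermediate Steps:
(3 + 11)² = 14² = 196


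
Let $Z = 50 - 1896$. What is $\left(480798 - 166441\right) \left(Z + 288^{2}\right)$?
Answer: $25493723986$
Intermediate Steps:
$Z = -1846$ ($Z = 50 - 1896 = -1846$)
$\left(480798 - 166441\right) \left(Z + 288^{2}\right) = \left(480798 - 166441\right) \left(-1846 + 288^{2}\right) = 314357 \left(-1846 + 82944\right) = 314357 \cdot 81098 = 25493723986$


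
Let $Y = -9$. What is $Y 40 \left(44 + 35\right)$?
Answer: $-28440$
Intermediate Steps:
$Y 40 \left(44 + 35\right) = \left(-9\right) 40 \left(44 + 35\right) = \left(-360\right) 79 = -28440$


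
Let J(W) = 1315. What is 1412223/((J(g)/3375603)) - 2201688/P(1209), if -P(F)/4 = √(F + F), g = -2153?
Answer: 4767104195469/1315 + 91737*√2418/403 ≈ 3.6252e+9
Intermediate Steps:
P(F) = -4*√2*√F (P(F) = -4*√(F + F) = -4*√2*√F)
1412223/((J(g)/3375603)) - 2201688/P(1209) = 1412223/((1315/3375603)) - 2201688*(-√2418/9672) = 1412223/((1315*(1/3375603))) - 2201688*(-√2418/9672) = 1412223/(1315/3375603) - (-91737)*√2418/403 = 1412223*(3375603/1315) + 91737*√2418/403 = 4767104195469/1315 + 91737*√2418/403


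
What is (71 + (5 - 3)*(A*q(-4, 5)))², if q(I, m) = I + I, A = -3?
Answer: 14161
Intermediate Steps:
q(I, m) = 2*I
(71 + (5 - 3)*(A*q(-4, 5)))² = (71 + (5 - 3)*(-6*(-4)))² = (71 + 2*(-3*(-8)))² = (71 + 2*24)² = (71 + 48)² = 119² = 14161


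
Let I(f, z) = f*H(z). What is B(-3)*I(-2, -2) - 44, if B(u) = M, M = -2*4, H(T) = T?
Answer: -76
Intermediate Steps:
M = -8
I(f, z) = f*z
B(u) = -8
B(-3)*I(-2, -2) - 44 = -(-16)*(-2) - 44 = -8*4 - 44 = -32 - 44 = -76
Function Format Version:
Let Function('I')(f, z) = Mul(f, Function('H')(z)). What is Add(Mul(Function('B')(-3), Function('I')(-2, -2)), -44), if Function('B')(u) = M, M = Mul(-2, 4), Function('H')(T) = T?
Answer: -76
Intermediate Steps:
M = -8
Function('I')(f, z) = Mul(f, z)
Function('B')(u) = -8
Add(Mul(Function('B')(-3), Function('I')(-2, -2)), -44) = Add(Mul(-8, Mul(-2, -2)), -44) = Add(Mul(-8, 4), -44) = Add(-32, -44) = -76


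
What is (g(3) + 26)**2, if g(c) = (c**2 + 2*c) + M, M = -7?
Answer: 1156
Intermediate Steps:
g(c) = -7 + c**2 + 2*c (g(c) = (c**2 + 2*c) - 7 = -7 + c**2 + 2*c)
(g(3) + 26)**2 = ((-7 + 3**2 + 2*3) + 26)**2 = ((-7 + 9 + 6) + 26)**2 = (8 + 26)**2 = 34**2 = 1156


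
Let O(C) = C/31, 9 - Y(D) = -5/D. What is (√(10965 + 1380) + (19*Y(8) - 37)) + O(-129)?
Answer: 35145/248 + √12345 ≈ 252.82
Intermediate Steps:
Y(D) = 9 + 5/D (Y(D) = 9 - (-5)/D = 9 + 5/D)
O(C) = C/31 (O(C) = C*(1/31) = C/31)
(√(10965 + 1380) + (19*Y(8) - 37)) + O(-129) = (√(10965 + 1380) + (19*(9 + 5/8) - 37)) + (1/31)*(-129) = (√12345 + (19*(9 + 5*(⅛)) - 37)) - 129/31 = (√12345 + (19*(9 + 5/8) - 37)) - 129/31 = (√12345 + (19*(77/8) - 37)) - 129/31 = (√12345 + (1463/8 - 37)) - 129/31 = (√12345 + 1167/8) - 129/31 = (1167/8 + √12345) - 129/31 = 35145/248 + √12345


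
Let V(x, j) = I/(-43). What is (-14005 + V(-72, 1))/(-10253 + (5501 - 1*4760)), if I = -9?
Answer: 301103/204508 ≈ 1.4723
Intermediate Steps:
V(x, j) = 9/43 (V(x, j) = -9/(-43) = -9*(-1/43) = 9/43)
(-14005 + V(-72, 1))/(-10253 + (5501 - 1*4760)) = (-14005 + 9/43)/(-10253 + (5501 - 1*4760)) = -602206/(43*(-10253 + (5501 - 4760))) = -602206/(43*(-10253 + 741)) = -602206/43/(-9512) = -602206/43*(-1/9512) = 301103/204508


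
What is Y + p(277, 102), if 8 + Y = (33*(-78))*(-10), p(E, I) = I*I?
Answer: 36136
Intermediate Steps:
p(E, I) = I²
Y = 25732 (Y = -8 + (33*(-78))*(-10) = -8 - 2574*(-10) = -8 + 25740 = 25732)
Y + p(277, 102) = 25732 + 102² = 25732 + 10404 = 36136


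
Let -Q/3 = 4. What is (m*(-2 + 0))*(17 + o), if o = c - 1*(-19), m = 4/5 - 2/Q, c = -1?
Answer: -203/3 ≈ -67.667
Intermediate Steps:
Q = -12 (Q = -3*4 = -12)
m = 29/30 (m = 4/5 - 2/(-12) = 4*(⅕) - 2*(-1/12) = ⅘ + ⅙ = 29/30 ≈ 0.96667)
o = 18 (o = -1 - 1*(-19) = -1 + 19 = 18)
(m*(-2 + 0))*(17 + o) = (29*(-2 + 0)/30)*(17 + 18) = ((29/30)*(-2))*35 = -29/15*35 = -203/3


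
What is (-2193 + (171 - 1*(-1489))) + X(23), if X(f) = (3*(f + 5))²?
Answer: 6523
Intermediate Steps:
X(f) = (15 + 3*f)² (X(f) = (3*(5 + f))² = (15 + 3*f)²)
(-2193 + (171 - 1*(-1489))) + X(23) = (-2193 + (171 - 1*(-1489))) + 9*(5 + 23)² = (-2193 + (171 + 1489)) + 9*28² = (-2193 + 1660) + 9*784 = -533 + 7056 = 6523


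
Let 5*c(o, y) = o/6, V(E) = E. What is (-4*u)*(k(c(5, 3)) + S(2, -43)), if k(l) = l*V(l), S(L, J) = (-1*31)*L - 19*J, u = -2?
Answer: 54362/9 ≈ 6040.2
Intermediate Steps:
S(L, J) = -31*L - 19*J
c(o, y) = o/30 (c(o, y) = (o/6)/5 = o/30)
k(l) = l**2 (k(l) = l*l = l**2)
(-4*u)*(k(c(5, 3)) + S(2, -43)) = (-4*(-2))*(((1/30)*5)**2 + (-31*2 - 19*(-43))) = 8*((1/6)**2 + (-62 + 817)) = 8*(1/36 + 755) = 8*(27181/36) = 54362/9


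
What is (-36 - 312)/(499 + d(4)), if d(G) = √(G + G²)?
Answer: -173652/248981 + 696*√5/248981 ≈ -0.69120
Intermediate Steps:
(-36 - 312)/(499 + d(4)) = (-36 - 312)/(499 + √(4*(1 + 4))) = -348/(499 + √(4*5)) = -348/(499 + √20) = -348/(499 + 2*√5)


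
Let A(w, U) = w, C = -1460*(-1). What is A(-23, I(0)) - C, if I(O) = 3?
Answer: -1483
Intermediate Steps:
C = 1460
A(-23, I(0)) - C = -23 - 1*1460 = -23 - 1460 = -1483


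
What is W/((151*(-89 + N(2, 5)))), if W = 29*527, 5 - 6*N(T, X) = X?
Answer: -15283/13439 ≈ -1.1372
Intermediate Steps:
N(T, X) = 5/6 - X/6
W = 15283
W/((151*(-89 + N(2, 5)))) = 15283/((151*(-89 + (5/6 - 1/6*5)))) = 15283/((151*(-89 + (5/6 - 5/6)))) = 15283/((151*(-89 + 0))) = 15283/((151*(-89))) = 15283/(-13439) = 15283*(-1/13439) = -15283/13439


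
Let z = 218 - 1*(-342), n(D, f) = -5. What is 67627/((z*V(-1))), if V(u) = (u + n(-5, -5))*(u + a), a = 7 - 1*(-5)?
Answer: -9661/5280 ≈ -1.8297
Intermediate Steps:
a = 12 (a = 7 + 5 = 12)
V(u) = (-5 + u)*(12 + u) (V(u) = (u - 5)*(u + 12) = (-5 + u)*(12 + u))
z = 560 (z = 218 + 342 = 560)
67627/((z*V(-1))) = 67627/((560*(-60 + (-1)**2 + 7*(-1)))) = 67627/((560*(-60 + 1 - 7))) = 67627/((560*(-66))) = 67627/(-36960) = 67627*(-1/36960) = -9661/5280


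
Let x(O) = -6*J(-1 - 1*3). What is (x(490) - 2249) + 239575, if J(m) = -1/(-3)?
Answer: 237324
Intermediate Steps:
J(m) = ⅓ (J(m) = -1*(-⅓) = ⅓)
x(O) = -2 (x(O) = -6*⅓ = -2)
(x(490) - 2249) + 239575 = (-2 - 2249) + 239575 = -2251 + 239575 = 237324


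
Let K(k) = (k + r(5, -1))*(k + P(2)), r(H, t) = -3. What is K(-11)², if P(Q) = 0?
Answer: 23716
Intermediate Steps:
K(k) = k*(-3 + k) (K(k) = (k - 3)*(k + 0) = (-3 + k)*k = k*(-3 + k))
K(-11)² = (-11*(-3 - 11))² = (-11*(-14))² = 154² = 23716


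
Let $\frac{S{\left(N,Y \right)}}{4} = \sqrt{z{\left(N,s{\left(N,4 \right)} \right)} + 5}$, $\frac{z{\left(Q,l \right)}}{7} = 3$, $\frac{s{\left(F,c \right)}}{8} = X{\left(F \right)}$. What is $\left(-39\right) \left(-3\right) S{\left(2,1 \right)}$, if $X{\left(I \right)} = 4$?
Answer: $468 \sqrt{26} \approx 2386.3$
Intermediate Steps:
$s{\left(F,c \right)} = 32$ ($s{\left(F,c \right)} = 8 \cdot 4 = 32$)
$z{\left(Q,l \right)} = 21$ ($z{\left(Q,l \right)} = 7 \cdot 3 = 21$)
$S{\left(N,Y \right)} = 4 \sqrt{26}$ ($S{\left(N,Y \right)} = 4 \sqrt{21 + 5} = 4 \sqrt{26}$)
$\left(-39\right) \left(-3\right) S{\left(2,1 \right)} = \left(-39\right) \left(-3\right) 4 \sqrt{26} = 117 \cdot 4 \sqrt{26} = 468 \sqrt{26}$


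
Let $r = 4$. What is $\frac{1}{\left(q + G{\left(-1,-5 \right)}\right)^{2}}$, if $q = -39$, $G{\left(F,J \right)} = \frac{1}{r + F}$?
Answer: $\frac{9}{13456} \approx 0.00066885$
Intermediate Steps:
$G{\left(F,J \right)} = \frac{1}{4 + F}$
$\frac{1}{\left(q + G{\left(-1,-5 \right)}\right)^{2}} = \frac{1}{\left(-39 + \frac{1}{4 - 1}\right)^{2}} = \frac{1}{\left(-39 + \frac{1}{3}\right)^{2}} = \frac{1}{\left(- \frac{116}{3}\right)^{2}} = \frac{1}{\frac{13456}{9}} = \frac{9}{13456}$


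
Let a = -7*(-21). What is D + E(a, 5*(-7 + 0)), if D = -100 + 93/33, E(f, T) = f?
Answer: 548/11 ≈ 49.818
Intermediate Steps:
a = 147
D = -1069/11 (D = -100 + (1/33)*93 = -100 + 31/11 = -1069/11 ≈ -97.182)
D + E(a, 5*(-7 + 0)) = -1069/11 + 147 = 548/11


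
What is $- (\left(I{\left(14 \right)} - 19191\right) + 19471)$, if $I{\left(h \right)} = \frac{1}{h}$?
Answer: $- \frac{3921}{14} \approx -280.07$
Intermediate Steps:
$- (\left(I{\left(14 \right)} - 19191\right) + 19471) = - (\left(\frac{1}{14} - 19191\right) + 19471) = - (- \frac{268673}{14} + 19471) = \left(-1\right) \frac{3921}{14} = - \frac{3921}{14}$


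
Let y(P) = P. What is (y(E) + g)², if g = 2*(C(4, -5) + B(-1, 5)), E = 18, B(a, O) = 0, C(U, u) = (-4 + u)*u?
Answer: 11664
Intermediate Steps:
C(U, u) = u*(-4 + u)
g = 90 (g = 2*(-5*(-4 - 5) + 0) = 2*(-5*(-9) + 0) = 2*(45 + 0) = 2*45 = 90)
(y(E) + g)² = (18 + 90)² = 108² = 11664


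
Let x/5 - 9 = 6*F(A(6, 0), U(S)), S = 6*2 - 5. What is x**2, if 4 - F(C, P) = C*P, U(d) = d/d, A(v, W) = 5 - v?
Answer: 38025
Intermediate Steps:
S = 7 (S = 12 - 5 = 7)
U(d) = 1
F(C, P) = 4 - C*P
x = 195 (x = 45 + 5*(6*(4 - 1*(5 - 1*6)*1)) = 45 + 5*(6*(4 - 1*(5 - 6)*1)) = 45 + 5*(6*(4 - 1*(-1)*1)) = 45 + 5*(6*(4 + 1)) = 45 + 5*(6*5) = 45 + 5*30 = 45 + 150 = 195)
x**2 = 195**2 = 38025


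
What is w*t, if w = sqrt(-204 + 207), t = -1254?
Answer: -1254*sqrt(3) ≈ -2172.0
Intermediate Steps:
w = sqrt(3) ≈ 1.7320
w*t = sqrt(3)*(-1254) = -1254*sqrt(3)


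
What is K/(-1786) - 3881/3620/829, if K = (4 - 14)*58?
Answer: 866818467/2679875140 ≈ 0.32345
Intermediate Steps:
K = -580 (K = -10*58 = -580)
K/(-1786) - 3881/3620/829 = -580/(-1786) - 3881/3620/829 = -580*(-1/1786) - 3881*1/3620*(1/829) = 290/893 - 3881/3620*1/829 = 290/893 - 3881/3000980 = 866818467/2679875140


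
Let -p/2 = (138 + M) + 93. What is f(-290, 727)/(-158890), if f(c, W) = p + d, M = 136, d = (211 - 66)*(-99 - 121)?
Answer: 16317/79445 ≈ 0.20539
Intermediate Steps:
d = -31900 (d = 145*(-220) = -31900)
p = -734 (p = -2*((138 + 136) + 93) = -2*(274 + 93) = -2*367 = -734)
f(c, W) = -32634 (f(c, W) = -734 - 31900 = -32634)
f(-290, 727)/(-158890) = -32634/(-158890) = -32634*(-1/158890) = 16317/79445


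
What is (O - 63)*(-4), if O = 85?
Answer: -88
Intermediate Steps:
(O - 63)*(-4) = (85 - 63)*(-4) = 22*(-4) = -88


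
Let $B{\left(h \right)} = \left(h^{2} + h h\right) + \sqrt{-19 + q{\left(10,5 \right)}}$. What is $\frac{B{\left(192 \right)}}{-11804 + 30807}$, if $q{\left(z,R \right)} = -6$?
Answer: $\frac{73728}{19003} + \frac{5 i}{19003} \approx 3.8798 + 0.00026312 i$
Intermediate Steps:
$B{\left(h \right)} = 2 h^{2} + 5 i$ ($B{\left(h \right)} = \left(h^{2} + h h\right) + \sqrt{-19 - 6} = \left(h^{2} + h^{2}\right) + \sqrt{-25} = 2 h^{2} + 5 i$)
$\frac{B{\left(192 \right)}}{-11804 + 30807} = \frac{2 \cdot 192^{2} + 5 i}{-11804 + 30807} = \frac{2 \cdot 36864 + 5 i}{19003} = \left(73728 + 5 i\right) \frac{1}{19003} = \frac{73728}{19003} + \frac{5 i}{19003}$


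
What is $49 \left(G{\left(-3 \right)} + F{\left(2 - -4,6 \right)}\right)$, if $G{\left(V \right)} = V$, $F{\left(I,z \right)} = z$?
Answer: $147$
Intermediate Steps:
$49 \left(G{\left(-3 \right)} + F{\left(2 - -4,6 \right)}\right) = 49 \left(-3 + 6\right) = 49 \cdot 3 = 147$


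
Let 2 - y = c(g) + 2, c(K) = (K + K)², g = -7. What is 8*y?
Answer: -1568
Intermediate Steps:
c(K) = 4*K² (c(K) = (2*K)² = 4*K²)
y = -196 (y = 2 - (4*(-7)² + 2) = 2 - (4*49 + 2) = 2 - (196 + 2) = 2 - 1*198 = 2 - 198 = -196)
8*y = 8*(-196) = -1568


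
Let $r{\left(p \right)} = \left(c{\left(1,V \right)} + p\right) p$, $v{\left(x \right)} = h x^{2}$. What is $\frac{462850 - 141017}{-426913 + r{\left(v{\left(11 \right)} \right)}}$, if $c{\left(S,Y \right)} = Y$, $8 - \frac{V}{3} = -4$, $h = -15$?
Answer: $\frac{321833}{2801972} \approx 0.11486$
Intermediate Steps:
$V = 36$ ($V = 24 - -12 = 24 + 12 = 36$)
$v{\left(x \right)} = - 15 x^{2}$
$r{\left(p \right)} = p \left(36 + p\right)$ ($r{\left(p \right)} = \left(36 + p\right) p = p \left(36 + p\right)$)
$\frac{462850 - 141017}{-426913 + r{\left(v{\left(11 \right)} \right)}} = \frac{462850 - 141017}{-426913 + - 15 \cdot 11^{2} \left(36 - 15 \cdot 11^{2}\right)} = \frac{321833}{-426913 + \left(-15\right) 121 \left(36 - 1815\right)} = \frac{321833}{-426913 - 1815 \left(36 - 1815\right)} = \frac{321833}{-426913 - -3228885} = \frac{321833}{-426913 + 3228885} = \frac{321833}{2801972}$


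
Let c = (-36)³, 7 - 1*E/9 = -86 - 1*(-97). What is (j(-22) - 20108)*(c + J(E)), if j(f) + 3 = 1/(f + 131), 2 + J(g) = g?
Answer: 102357824012/109 ≈ 9.3906e+8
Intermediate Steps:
E = -36 (E = 63 - 9*(-86 - 1*(-97)) = 63 - 9*(-86 + 97) = 63 - 9*11 = 63 - 99 = -36)
J(g) = -2 + g
c = -46656
j(f) = -3 + 1/(131 + f) (j(f) = -3 + 1/(f + 131) = -3 + 1/(131 + f))
(j(-22) - 20108)*(c + J(E)) = ((-392 - 3*(-22))/(131 - 22) - 20108)*(-46656 + (-2 - 36)) = ((-392 + 66)/109 - 20108)*(-46656 - 38) = ((1/109)*(-326) - 20108)*(-46694) = (-326/109 - 20108)*(-46694) = -2192098/109*(-46694) = 102357824012/109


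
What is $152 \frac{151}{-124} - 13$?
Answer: $- \frac{6141}{31} \approx -198.1$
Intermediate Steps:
$152 \frac{151}{-124} - 13 = 152 \cdot 151 \left(- \frac{1}{124}\right) - 13 = 152 \left(- \frac{151}{124}\right) - 13 = - \frac{5738}{31} - 13 = - \frac{6141}{31}$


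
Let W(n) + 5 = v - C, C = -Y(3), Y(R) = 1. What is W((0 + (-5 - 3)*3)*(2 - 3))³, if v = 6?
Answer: 8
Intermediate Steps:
C = -1 (C = -1*1 = -1)
W(n) = 2 (W(n) = -5 + (6 - 1*(-1)) = -5 + (6 + 1) = -5 + 7 = 2)
W((0 + (-5 - 3)*3)*(2 - 3))³ = 2³ = 8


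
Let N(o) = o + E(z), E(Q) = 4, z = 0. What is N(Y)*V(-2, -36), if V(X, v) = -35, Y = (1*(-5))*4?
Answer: 560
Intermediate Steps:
Y = -20 (Y = -5*4 = -20)
N(o) = 4 + o (N(o) = o + 4 = 4 + o)
N(Y)*V(-2, -36) = (4 - 20)*(-35) = -16*(-35) = 560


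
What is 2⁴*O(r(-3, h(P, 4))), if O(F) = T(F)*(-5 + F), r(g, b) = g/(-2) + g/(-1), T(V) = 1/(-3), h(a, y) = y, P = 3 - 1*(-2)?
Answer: 8/3 ≈ 2.6667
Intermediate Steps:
P = 5 (P = 3 + 2 = 5)
T(V) = -⅓
r(g, b) = -3*g/2 (r(g, b) = g*(-½) + g*(-1) = -g/2 - g = -3*g/2)
O(F) = 5/3 - F/3 (O(F) = -(-5 + F)/3 = 5/3 - F/3)
2⁴*O(r(-3, h(P, 4))) = 2⁴*(5/3 - (-1)*(-3)/2) = 16*(5/3 - ⅓*9/2) = 16*(5/3 - 3/2) = 16*(⅙) = 8/3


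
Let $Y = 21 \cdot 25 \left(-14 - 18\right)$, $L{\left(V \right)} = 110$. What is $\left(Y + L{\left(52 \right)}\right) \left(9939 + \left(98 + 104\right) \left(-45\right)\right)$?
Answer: $-14169810$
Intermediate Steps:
$Y = -16800$ ($Y = 525 \left(-14 - 18\right) = 525 \left(-32\right) = -16800$)
$\left(Y + L{\left(52 \right)}\right) \left(9939 + \left(98 + 104\right) \left(-45\right)\right) = \left(-16800 + 110\right) \left(9939 + \left(98 + 104\right) \left(-45\right)\right) = - 16690 \left(9939 + 202 \left(-45\right)\right) = - 16690 \left(9939 - 9090\right) = \left(-16690\right) 849 = -14169810$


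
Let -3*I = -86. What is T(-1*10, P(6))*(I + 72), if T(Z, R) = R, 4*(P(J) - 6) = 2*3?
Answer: 755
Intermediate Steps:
I = 86/3 (I = -⅓*(-86) = 86/3 ≈ 28.667)
P(J) = 15/2 (P(J) = 6 + (2*3)/4 = 6 + (¼)*6 = 6 + 3/2 = 15/2)
T(-1*10, P(6))*(I + 72) = 15*(86/3 + 72)/2 = (15/2)*(302/3) = 755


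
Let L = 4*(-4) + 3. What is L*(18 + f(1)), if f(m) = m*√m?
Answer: -247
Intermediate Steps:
L = -13 (L = -16 + 3 = -13)
f(m) = m^(3/2)
L*(18 + f(1)) = -13*(18 + 1^(3/2)) = -13*(18 + 1) = -13*19 = -247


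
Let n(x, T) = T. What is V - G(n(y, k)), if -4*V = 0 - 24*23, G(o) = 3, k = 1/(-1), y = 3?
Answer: 135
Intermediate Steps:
k = -1
V = 138 (V = -(0 - 24*23)/4 = -(0 - 552)/4 = -¼*(-552) = 138)
V - G(n(y, k)) = 138 - 1*3 = 138 - 3 = 135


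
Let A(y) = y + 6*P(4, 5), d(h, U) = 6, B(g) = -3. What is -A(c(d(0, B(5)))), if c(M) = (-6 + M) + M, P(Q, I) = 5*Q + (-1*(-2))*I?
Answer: -186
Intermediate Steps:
P(Q, I) = 2*I + 5*Q (P(Q, I) = 5*Q + 2*I = 2*I + 5*Q)
c(M) = -6 + 2*M
A(y) = 180 + y (A(y) = y + 6*(2*5 + 5*4) = y + 6*(10 + 20) = y + 6*30 = y + 180 = 180 + y)
-A(c(d(0, B(5)))) = -(180 + (-6 + 2*6)) = -(180 + (-6 + 12)) = -(180 + 6) = -1*186 = -186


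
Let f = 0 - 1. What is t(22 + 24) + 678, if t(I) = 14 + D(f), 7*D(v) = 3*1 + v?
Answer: 4846/7 ≈ 692.29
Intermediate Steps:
f = -1
D(v) = 3/7 + v/7 (D(v) = (3*1 + v)/7 = (3 + v)/7 = 3/7 + v/7)
t(I) = 100/7 (t(I) = 14 + (3/7 + (⅐)*(-1)) = 14 + (3/7 - ⅐) = 14 + 2/7 = 100/7)
t(22 + 24) + 678 = 100/7 + 678 = 4846/7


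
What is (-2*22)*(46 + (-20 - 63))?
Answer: 1628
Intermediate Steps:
(-2*22)*(46 + (-20 - 63)) = -44*(46 - 83) = -44*(-37) = 1628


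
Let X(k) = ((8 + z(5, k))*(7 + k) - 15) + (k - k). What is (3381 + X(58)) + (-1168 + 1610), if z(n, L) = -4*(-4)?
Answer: 5368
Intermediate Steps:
z(n, L) = 16
X(k) = 153 + 24*k (X(k) = ((8 + 16)*(7 + k) - 15) + (k - k) = (24*(7 + k) - 15) + 0 = ((168 + 24*k) - 15) + 0 = (153 + 24*k) + 0 = 153 + 24*k)
(3381 + X(58)) + (-1168 + 1610) = (3381 + (153 + 24*58)) + (-1168 + 1610) = (3381 + (153 + 1392)) + 442 = (3381 + 1545) + 442 = 4926 + 442 = 5368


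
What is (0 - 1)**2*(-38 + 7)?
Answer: -31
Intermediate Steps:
(0 - 1)**2*(-38 + 7) = (-1)**2*(-31) = 1*(-31) = -31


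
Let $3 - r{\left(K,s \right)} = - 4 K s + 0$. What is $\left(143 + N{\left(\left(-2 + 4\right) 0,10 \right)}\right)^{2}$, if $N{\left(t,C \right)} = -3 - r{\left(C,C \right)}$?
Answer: $69169$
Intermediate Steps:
$r{\left(K,s \right)} = 3 + 4 K s$ ($r{\left(K,s \right)} = 3 - \left(- 4 K s + 0\right) = 3 - - 4 K s = 3 + 4 K s$)
$N{\left(t,C \right)} = -6 - 4 C^{2}$ ($N{\left(t,C \right)} = -3 - \left(3 + 4 C C\right) = -3 - \left(3 + 4 C^{2}\right) = -6 - 4 C^{2}$)
$\left(143 + N{\left(\left(-2 + 4\right) 0,10 \right)}\right)^{2} = \left(143 - \left(6 + 4 \cdot 10^{2}\right)\right)^{2} = \left(143 - 406\right)^{2} = \left(-263\right)^{2} = 69169$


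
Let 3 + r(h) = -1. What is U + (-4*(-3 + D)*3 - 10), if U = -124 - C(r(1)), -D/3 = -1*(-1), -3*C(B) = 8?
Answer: -178/3 ≈ -59.333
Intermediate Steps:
r(h) = -4 (r(h) = -3 - 1 = -4)
C(B) = -8/3 (C(B) = -⅓*8 = -8/3)
D = -3 (D = -(-3)*(-1) = -3*1 = -3)
U = -364/3 (U = -124 - 1*(-8/3) = -124 + 8/3 = -364/3 ≈ -121.33)
U + (-4*(-3 + D)*3 - 10) = -364/3 + (-4*(-3 - 3)*3 - 10) = -364/3 + (-4*(-6)*3 - 10) = -364/3 + (24*3 - 10) = -364/3 + (72 - 10) = -364/3 + 62 = -178/3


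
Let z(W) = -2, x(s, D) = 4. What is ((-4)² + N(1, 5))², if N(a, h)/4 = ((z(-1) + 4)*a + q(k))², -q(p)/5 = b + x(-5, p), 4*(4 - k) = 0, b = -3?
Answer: 2704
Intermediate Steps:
k = 4 (k = 4 - ¼*0 = 4 + 0 = 4)
q(p) = -5 (q(p) = -5*(-3 + 4) = -5*1 = -5)
N(a, h) = 4*(-5 + 2*a)² (N(a, h) = 4*((-2 + 4)*a - 5)² = 4*(2*a - 5)² = 4*(-5 + 2*a)²)
((-4)² + N(1, 5))² = ((-4)² + 4*(-5 + 2*1)²)² = (16 + 4*(-5 + 2)²)² = (16 + 4*(-3)²)² = (16 + 4*9)² = (16 + 36)² = 52² = 2704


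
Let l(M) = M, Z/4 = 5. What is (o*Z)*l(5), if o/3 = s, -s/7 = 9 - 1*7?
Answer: -4200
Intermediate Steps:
Z = 20 (Z = 4*5 = 20)
s = -14 (s = -7*(9 - 1*7) = -7*(9 - 7) = -7*2 = -14)
o = -42 (o = 3*(-14) = -42)
(o*Z)*l(5) = -42*20*5 = -840*5 = -4200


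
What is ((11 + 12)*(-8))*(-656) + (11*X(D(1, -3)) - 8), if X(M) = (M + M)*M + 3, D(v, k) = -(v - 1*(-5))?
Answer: 121521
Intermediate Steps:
D(v, k) = -5 - v (D(v, k) = -(v + 5) = -(5 + v) = -5 - v)
X(M) = 3 + 2*M² (X(M) = (2*M)*M + 3 = 2*M² + 3 = 3 + 2*M²)
((11 + 12)*(-8))*(-656) + (11*X(D(1, -3)) - 8) = ((11 + 12)*(-8))*(-656) + (11*(3 + 2*(-5 - 1*1)²) - 8) = (23*(-8))*(-656) + (11*(3 + 2*(-5 - 1)²) - 8) = -184*(-656) + (11*(3 + 2*(-6)²) - 8) = 120704 + (11*(3 + 2*36) - 8) = 120704 + (11*(3 + 72) - 8) = 120704 + (11*75 - 8) = 120704 + (825 - 8) = 120704 + 817 = 121521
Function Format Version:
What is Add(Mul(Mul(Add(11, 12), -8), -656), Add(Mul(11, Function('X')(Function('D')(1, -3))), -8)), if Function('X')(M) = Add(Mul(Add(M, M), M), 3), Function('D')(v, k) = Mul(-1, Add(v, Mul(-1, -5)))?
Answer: 121521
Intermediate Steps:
Function('D')(v, k) = Add(-5, Mul(-1, v)) (Function('D')(v, k) = Mul(-1, Add(v, 5)) = Mul(-1, Add(5, v)) = Add(-5, Mul(-1, v)))
Function('X')(M) = Add(3, Mul(2, Pow(M, 2))) (Function('X')(M) = Add(Mul(Mul(2, M), M), 3) = Add(Mul(2, Pow(M, 2)), 3) = Add(3, Mul(2, Pow(M, 2))))
Add(Mul(Mul(Add(11, 12), -8), -656), Add(Mul(11, Function('X')(Function('D')(1, -3))), -8)) = Add(Mul(Mul(Add(11, 12), -8), -656), Add(Mul(11, Add(3, Mul(2, Pow(Add(-5, Mul(-1, 1)), 2)))), -8)) = Add(Mul(Mul(23, -8), -656), Add(Mul(11, Add(3, Mul(2, Pow(Add(-5, -1), 2)))), -8)) = Add(Mul(-184, -656), Add(Mul(11, Add(3, Mul(2, Pow(-6, 2)))), -8)) = Add(120704, Add(Mul(11, Add(3, Mul(2, 36))), -8)) = Add(120704, Add(Mul(11, Add(3, 72)), -8)) = Add(120704, Add(Mul(11, 75), -8)) = Add(120704, Add(825, -8)) = Add(120704, 817) = 121521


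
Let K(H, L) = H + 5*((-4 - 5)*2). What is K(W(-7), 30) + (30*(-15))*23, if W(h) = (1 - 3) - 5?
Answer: -10447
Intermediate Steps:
W(h) = -7 (W(h) = -2 - 5 = -7)
K(H, L) = -90 + H (K(H, L) = H + 5*(-9*2) = H + 5*(-18) = H - 90 = -90 + H)
K(W(-7), 30) + (30*(-15))*23 = (-90 - 7) + (30*(-15))*23 = -97 - 450*23 = -97 - 10350 = -10447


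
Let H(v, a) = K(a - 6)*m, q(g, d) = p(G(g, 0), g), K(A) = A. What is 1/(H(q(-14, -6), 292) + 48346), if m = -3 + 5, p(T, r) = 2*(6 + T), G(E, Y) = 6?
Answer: 1/48918 ≈ 2.0442e-5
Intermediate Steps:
p(T, r) = 12 + 2*T
m = 2
q(g, d) = 24 (q(g, d) = 12 + 2*6 = 12 + 12 = 24)
H(v, a) = -12 + 2*a (H(v, a) = (a - 6)*2 = (-6 + a)*2 = -12 + 2*a)
1/(H(q(-14, -6), 292) + 48346) = 1/((-12 + 2*292) + 48346) = 1/((-12 + 584) + 48346) = 1/(572 + 48346) = 1/48918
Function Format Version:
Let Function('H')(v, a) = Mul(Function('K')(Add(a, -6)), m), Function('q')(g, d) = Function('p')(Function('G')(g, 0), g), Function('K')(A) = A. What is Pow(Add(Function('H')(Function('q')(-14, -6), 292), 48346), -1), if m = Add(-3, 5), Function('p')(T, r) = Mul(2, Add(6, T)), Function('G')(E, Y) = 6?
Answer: Rational(1, 48918) ≈ 2.0442e-5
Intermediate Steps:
Function('p')(T, r) = Add(12, Mul(2, T))
m = 2
Function('q')(g, d) = 24 (Function('q')(g, d) = Add(12, Mul(2, 6)) = Add(12, 12) = 24)
Function('H')(v, a) = Add(-12, Mul(2, a)) (Function('H')(v, a) = Mul(Add(a, -6), 2) = Mul(Add(-6, a), 2) = Add(-12, Mul(2, a)))
Pow(Add(Function('H')(Function('q')(-14, -6), 292), 48346), -1) = Pow(Add(Add(-12, Mul(2, 292)), 48346), -1) = Pow(Add(Add(-12, 584), 48346), -1) = Pow(Add(572, 48346), -1) = Pow(48918, -1) = Rational(1, 48918)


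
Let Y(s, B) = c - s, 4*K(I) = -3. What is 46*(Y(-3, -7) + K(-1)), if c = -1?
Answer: 115/2 ≈ 57.500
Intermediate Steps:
K(I) = -¾ (K(I) = (¼)*(-3) = -¾)
Y(s, B) = -1 - s
46*(Y(-3, -7) + K(-1)) = 46*((-1 - 1*(-3)) - ¾) = 46*((-1 + 3) - ¾) = 46*(2 - ¾) = 46*(5/4) = 115/2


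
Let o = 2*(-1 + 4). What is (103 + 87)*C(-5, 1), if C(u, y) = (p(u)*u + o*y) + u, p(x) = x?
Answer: 4940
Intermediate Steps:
o = 6 (o = 2*3 = 6)
C(u, y) = u + u² + 6*y (C(u, y) = (u*u + 6*y) + u = (u² + 6*y) + u = u + u² + 6*y)
(103 + 87)*C(-5, 1) = (103 + 87)*(-5 + (-5)² + 6*1) = 190*(-5 + 25 + 6) = 190*26 = 4940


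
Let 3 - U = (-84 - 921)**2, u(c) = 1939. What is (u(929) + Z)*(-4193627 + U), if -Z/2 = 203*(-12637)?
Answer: -26708045915089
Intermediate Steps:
U = -1010022 (U = 3 - (-84 - 921)**2 = 3 - 1*(-1005)**2 = 3 - 1*1010025 = 3 - 1010025 = -1010022)
Z = 5130622 (Z = -406*(-12637) = -2*(-2565311) = 5130622)
(u(929) + Z)*(-4193627 + U) = (1939 + 5130622)*(-4193627 - 1010022) = 5132561*(-5203649) = -26708045915089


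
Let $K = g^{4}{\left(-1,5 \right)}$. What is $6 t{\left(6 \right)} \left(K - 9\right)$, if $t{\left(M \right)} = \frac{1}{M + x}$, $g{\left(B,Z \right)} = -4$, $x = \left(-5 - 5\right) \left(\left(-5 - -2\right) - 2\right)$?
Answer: $\frac{741}{28} \approx 26.464$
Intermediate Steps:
$x = 50$ ($x = - 10 \left(\left(-5 + 2\right) - 2\right) = - 10 \left(-3 - 2\right) = \left(-10\right) \left(-5\right) = 50$)
$t{\left(M \right)} = \frac{1}{50 + M}$ ($t{\left(M \right)} = \frac{1}{M + 50} = \frac{1}{50 + M}$)
$K = 256$ ($K = \left(-4\right)^{4} = 256$)
$6 t{\left(6 \right)} \left(K - 9\right) = \frac{6}{50 + 6} \left(256 - 9\right) = \frac{6}{56} \cdot 247 = 6 \cdot \frac{1}{56} \cdot 247 = \frac{3}{28} \cdot 247 = \frac{741}{28}$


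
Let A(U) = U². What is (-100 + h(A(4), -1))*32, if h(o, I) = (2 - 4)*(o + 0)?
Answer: -4224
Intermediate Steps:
h(o, I) = -2*o
(-100 + h(A(4), -1))*32 = (-100 - 2*4²)*32 = (-100 - 2*16)*32 = (-100 - 32)*32 = -132*32 = -4224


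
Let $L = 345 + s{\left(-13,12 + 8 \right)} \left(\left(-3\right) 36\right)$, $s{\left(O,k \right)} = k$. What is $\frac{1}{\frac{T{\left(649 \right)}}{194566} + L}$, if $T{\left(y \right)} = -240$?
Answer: $- \frac{97283}{176568765} \approx -0.00055096$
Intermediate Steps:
$L = -1815$ ($L = 345 + \left(12 + 8\right) \left(\left(-3\right) 36\right) = 345 + 20 \left(-108\right) = 345 - 2160 = -1815$)
$\frac{1}{\frac{T{\left(649 \right)}}{194566} + L} = \frac{1}{- \frac{240}{194566} - 1815} = \frac{1}{\left(-240\right) \frac{1}{194566} - 1815} = \frac{1}{- \frac{120}{97283} - 1815} = \frac{1}{- \frac{176568765}{97283}} = - \frac{97283}{176568765}$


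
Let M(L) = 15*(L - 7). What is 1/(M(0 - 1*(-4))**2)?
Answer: 1/2025 ≈ 0.00049383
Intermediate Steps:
M(L) = -105 + 15*L (M(L) = 15*(-7 + L) = -105 + 15*L)
1/(M(0 - 1*(-4))**2) = 1/((-105 + 15*(0 - 1*(-4)))**2) = 1/((-105 + 15*(0 + 4))**2) = 1/((-105 + 15*4)**2) = 1/((-105 + 60)**2) = 1/((-45)**2) = 1/2025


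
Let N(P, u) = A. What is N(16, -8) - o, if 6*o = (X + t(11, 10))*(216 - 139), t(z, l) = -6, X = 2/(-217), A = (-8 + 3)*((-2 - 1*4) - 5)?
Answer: 12287/93 ≈ 132.12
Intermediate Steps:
A = 55 (A = -5*((-2 - 4) - 5) = -5*(-6 - 5) = -5*(-11) = 55)
X = -2/217 (X = 2*(-1/217) = -2/217 ≈ -0.0092166)
o = -7172/93 (o = ((-2/217 - 6)*(216 - 139))/6 = (-1304/217*77)/6 = (⅙)*(-14344/31) = -7172/93 ≈ -77.118)
N(P, u) = 55
N(16, -8) - o = 55 - 1*(-7172/93) = 55 + 7172/93 = 12287/93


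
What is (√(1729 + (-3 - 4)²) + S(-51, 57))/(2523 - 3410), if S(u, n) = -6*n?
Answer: 342/887 - √1778/887 ≈ 0.33803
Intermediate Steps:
(√(1729 + (-3 - 4)²) + S(-51, 57))/(2523 - 3410) = (√(1729 + (-3 - 4)²) - 6*57)/(2523 - 3410) = (√(1729 + (-7)²) - 342)/(-887) = (√(1729 + 49) - 342)*(-1/887) = (√1778 - 342)*(-1/887) = (-342 + √1778)*(-1/887) = 342/887 - √1778/887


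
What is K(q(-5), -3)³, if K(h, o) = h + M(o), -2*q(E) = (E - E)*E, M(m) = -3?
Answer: -27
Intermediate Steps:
q(E) = 0 (q(E) = -(E - E)*E/2 = -0*E = -½*0 = 0)
K(h, o) = -3 + h (K(h, o) = h - 3 = -3 + h)
K(q(-5), -3)³ = (-3 + 0)³ = (-3)³ = -27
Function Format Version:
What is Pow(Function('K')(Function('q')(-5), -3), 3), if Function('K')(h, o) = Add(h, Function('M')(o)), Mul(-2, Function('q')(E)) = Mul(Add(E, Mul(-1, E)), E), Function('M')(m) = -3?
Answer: -27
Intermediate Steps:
Function('q')(E) = 0 (Function('q')(E) = Mul(Rational(-1, 2), Mul(Add(E, Mul(-1, E)), E)) = Mul(Rational(-1, 2), Mul(0, E)) = Mul(Rational(-1, 2), 0) = 0)
Function('K')(h, o) = Add(-3, h) (Function('K')(h, o) = Add(h, -3) = Add(-3, h))
Pow(Function('K')(Function('q')(-5), -3), 3) = Pow(Add(-3, 0), 3) = Pow(-3, 3) = -27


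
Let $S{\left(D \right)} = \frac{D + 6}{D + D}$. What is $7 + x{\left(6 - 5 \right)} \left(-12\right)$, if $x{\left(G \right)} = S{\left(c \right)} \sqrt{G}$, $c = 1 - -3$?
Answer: $-8$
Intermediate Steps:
$c = 4$ ($c = 1 + 3 = 4$)
$S{\left(D \right)} = \frac{6 + D}{2 D}$
$x{\left(G \right)} = \frac{5 \sqrt{G}}{4}$ ($x{\left(G \right)} = \frac{6 + 4}{2 \cdot 4} \sqrt{G} = \frac{1}{2} \cdot \frac{1}{4} \cdot 10 \sqrt{G} = \frac{5 \sqrt{G}}{4}$)
$7 + x{\left(6 - 5 \right)} \left(-12\right) = 7 + \frac{5 \sqrt{6 - 5}}{4} \left(-12\right) = 7 + \frac{5 \sqrt{1}}{4} \left(-12\right) = 7 + \frac{5}{4} \cdot 1 \left(-12\right) = 7 + \frac{5}{4} \left(-12\right) = 7 - 15 = -8$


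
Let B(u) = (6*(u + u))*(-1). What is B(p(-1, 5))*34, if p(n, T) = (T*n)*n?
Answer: -2040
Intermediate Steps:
p(n, T) = T*n²
B(u) = -12*u (B(u) = (6*(2*u))*(-1) = (12*u)*(-1) = -12*u)
B(p(-1, 5))*34 = -60*(-1)²*34 = -60*34 = -2040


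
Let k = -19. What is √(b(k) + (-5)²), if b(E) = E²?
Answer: √386 ≈ 19.647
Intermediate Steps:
√(b(k) + (-5)²) = √((-19)² + (-5)²) = √(361 + 25) = √386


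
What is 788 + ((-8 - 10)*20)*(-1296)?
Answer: 467348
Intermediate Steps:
788 + ((-8 - 10)*20)*(-1296) = 788 - 18*20*(-1296) = 788 - 360*(-1296) = 788 + 466560 = 467348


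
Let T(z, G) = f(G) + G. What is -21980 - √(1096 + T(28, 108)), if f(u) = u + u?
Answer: -21980 - 2*√355 ≈ -22018.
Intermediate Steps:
f(u) = 2*u
T(z, G) = 3*G (T(z, G) = 2*G + G = 3*G)
-21980 - √(1096 + T(28, 108)) = -21980 - √(1096 + 3*108) = -21980 - √(1096 + 324) = -21980 - √1420 = -21980 - 2*√355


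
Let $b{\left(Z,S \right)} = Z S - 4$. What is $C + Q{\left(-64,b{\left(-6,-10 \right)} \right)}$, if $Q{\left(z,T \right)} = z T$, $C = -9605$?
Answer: $-13189$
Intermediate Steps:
$b{\left(Z,S \right)} = -4 + S Z$ ($b{\left(Z,S \right)} = S Z - 4 = -4 + S Z$)
$Q{\left(z,T \right)} = T z$
$C + Q{\left(-64,b{\left(-6,-10 \right)} \right)} = -9605 + \left(-4 - -60\right) \left(-64\right) = -9605 + \left(-4 + 60\right) \left(-64\right) = -9605 + 56 \left(-64\right) = -9605 - 3584 = -13189$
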